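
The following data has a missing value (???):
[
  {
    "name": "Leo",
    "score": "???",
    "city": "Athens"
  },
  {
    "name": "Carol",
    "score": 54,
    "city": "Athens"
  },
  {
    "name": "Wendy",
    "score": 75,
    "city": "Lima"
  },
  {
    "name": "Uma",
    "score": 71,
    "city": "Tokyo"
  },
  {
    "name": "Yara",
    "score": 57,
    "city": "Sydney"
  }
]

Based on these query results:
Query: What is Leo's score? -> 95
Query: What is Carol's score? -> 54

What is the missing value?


The missing value is Leo's score
From query: Leo's score = 95

ANSWER: 95


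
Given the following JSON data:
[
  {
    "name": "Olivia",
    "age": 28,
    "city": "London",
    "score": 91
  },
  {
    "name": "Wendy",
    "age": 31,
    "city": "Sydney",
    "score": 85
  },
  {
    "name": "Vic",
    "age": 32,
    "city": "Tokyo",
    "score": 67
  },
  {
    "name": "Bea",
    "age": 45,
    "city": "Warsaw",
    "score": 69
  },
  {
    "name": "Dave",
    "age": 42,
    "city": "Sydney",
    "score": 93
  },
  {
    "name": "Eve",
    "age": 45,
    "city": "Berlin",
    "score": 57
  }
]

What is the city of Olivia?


Looking up record where name = Olivia
Record index: 0
Field 'city' = London

ANSWER: London


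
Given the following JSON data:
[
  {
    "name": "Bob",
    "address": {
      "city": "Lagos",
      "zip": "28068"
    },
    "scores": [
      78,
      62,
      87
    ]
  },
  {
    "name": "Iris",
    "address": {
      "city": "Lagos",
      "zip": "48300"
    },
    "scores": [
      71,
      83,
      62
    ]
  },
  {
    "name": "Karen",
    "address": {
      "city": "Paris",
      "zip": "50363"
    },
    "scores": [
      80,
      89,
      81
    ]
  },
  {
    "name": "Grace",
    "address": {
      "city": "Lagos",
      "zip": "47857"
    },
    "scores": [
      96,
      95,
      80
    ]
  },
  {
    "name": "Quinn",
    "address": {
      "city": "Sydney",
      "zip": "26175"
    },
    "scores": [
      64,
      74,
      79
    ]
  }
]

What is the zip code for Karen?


Path: records[2].address.zip
Value: 50363

ANSWER: 50363


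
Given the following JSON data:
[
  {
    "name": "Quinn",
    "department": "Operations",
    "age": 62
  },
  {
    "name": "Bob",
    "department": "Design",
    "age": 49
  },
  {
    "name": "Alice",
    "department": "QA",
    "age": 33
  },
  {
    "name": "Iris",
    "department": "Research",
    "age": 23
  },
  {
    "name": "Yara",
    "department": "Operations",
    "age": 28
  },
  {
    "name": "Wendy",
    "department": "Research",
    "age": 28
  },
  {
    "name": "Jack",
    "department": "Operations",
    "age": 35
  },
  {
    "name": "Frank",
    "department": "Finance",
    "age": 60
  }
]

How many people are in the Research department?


Scanning records for department = Research
  Record 3: Iris
  Record 5: Wendy
Count: 2

ANSWER: 2


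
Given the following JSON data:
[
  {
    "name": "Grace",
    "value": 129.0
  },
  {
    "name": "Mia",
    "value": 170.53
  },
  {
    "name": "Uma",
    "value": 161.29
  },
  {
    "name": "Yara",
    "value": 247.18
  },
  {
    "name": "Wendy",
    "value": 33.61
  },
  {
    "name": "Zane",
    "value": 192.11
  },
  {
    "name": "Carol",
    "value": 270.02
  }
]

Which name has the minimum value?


Comparing values:
  Grace: 129.0
  Mia: 170.53
  Uma: 161.29
  Yara: 247.18
  Wendy: 33.61
  Zane: 192.11
  Carol: 270.02
Minimum: Wendy (33.61)

ANSWER: Wendy


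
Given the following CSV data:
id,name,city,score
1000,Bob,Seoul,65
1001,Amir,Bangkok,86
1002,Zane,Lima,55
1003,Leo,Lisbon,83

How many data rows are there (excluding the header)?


Counting rows (excluding header):
Header: id,name,city,score
Data rows: 4

ANSWER: 4


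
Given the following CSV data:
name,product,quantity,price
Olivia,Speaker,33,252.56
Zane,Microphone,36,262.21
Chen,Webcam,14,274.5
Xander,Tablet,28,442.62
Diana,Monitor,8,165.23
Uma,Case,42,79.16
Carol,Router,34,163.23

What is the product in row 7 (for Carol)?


Row 7: Carol
Column 'product' = Router

ANSWER: Router


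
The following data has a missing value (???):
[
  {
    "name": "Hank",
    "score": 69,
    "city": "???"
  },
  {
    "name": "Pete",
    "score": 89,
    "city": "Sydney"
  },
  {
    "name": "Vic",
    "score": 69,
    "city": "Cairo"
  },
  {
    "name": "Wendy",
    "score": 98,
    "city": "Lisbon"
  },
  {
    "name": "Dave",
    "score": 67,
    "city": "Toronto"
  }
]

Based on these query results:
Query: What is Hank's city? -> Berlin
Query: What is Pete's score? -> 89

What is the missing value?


The missing value is Hank's city
From query: Hank's city = Berlin

ANSWER: Berlin


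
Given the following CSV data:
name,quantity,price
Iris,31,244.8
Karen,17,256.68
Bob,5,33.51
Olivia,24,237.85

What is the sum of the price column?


Values in 'price' column:
  Row 1: 244.8
  Row 2: 256.68
  Row 3: 33.51
  Row 4: 237.85
Sum = 244.8 + 256.68 + 33.51 + 237.85 = 772.84

ANSWER: 772.84


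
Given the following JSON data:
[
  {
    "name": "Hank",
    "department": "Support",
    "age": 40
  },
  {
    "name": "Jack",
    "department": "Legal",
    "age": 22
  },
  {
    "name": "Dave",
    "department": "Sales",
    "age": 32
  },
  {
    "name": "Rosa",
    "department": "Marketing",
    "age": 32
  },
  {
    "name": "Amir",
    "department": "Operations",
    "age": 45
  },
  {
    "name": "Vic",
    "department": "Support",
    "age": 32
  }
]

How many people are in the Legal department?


Scanning records for department = Legal
  Record 1: Jack
Count: 1

ANSWER: 1


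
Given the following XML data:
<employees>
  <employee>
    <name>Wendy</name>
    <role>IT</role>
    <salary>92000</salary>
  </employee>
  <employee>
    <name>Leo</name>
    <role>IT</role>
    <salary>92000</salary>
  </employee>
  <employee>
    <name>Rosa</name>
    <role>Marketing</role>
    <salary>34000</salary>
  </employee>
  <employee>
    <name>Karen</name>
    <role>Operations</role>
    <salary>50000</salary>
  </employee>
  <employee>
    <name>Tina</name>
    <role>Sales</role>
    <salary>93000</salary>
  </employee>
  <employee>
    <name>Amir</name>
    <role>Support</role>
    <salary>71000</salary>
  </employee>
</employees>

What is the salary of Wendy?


Searching for <employee> with <name>Wendy</name>
Found at position 1
<salary>92000</salary>

ANSWER: 92000


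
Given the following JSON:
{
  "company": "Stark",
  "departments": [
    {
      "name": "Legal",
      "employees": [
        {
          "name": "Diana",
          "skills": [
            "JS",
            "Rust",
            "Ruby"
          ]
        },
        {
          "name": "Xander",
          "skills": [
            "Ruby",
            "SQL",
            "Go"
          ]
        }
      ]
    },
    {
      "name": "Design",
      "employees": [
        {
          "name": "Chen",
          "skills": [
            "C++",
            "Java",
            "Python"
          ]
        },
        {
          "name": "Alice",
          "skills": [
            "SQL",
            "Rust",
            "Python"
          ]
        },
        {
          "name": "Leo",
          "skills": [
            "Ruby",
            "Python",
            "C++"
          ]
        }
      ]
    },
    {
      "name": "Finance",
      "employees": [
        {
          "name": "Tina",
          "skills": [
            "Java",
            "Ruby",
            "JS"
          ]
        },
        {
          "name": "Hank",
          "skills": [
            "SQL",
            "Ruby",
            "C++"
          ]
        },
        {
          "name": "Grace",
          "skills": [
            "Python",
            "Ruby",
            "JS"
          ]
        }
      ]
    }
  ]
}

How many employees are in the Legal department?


Path: departments[0].employees
Count: 2

ANSWER: 2


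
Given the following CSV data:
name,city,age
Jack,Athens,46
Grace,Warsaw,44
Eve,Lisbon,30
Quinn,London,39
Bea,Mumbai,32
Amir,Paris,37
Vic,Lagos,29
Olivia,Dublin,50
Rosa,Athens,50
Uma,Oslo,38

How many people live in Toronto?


Scanning city column for 'Toronto':
Total matches: 0

ANSWER: 0


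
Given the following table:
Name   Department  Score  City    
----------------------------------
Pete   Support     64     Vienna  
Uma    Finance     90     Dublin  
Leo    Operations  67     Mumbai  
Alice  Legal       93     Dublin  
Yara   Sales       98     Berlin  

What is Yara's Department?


Row 5: Yara
Department = Sales

ANSWER: Sales


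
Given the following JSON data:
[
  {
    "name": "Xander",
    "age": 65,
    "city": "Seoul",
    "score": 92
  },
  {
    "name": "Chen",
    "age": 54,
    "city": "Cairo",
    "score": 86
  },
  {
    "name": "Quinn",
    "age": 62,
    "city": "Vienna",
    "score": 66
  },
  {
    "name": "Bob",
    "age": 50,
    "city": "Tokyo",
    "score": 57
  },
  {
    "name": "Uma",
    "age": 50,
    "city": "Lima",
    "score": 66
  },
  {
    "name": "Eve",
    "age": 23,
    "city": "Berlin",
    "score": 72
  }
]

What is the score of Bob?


Looking up record where name = Bob
Record index: 3
Field 'score' = 57

ANSWER: 57


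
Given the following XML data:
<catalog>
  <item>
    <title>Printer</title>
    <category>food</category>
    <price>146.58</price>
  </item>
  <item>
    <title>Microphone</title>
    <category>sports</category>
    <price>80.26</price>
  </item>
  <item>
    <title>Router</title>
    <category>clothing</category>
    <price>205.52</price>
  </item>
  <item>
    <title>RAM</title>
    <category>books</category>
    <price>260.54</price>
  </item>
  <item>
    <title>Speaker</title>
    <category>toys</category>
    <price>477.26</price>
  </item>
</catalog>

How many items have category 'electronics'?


Scanning <item> elements for <category>electronics</category>:
Count: 0

ANSWER: 0


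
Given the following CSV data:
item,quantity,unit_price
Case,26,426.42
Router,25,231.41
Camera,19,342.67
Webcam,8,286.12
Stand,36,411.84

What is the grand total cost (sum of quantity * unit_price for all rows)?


Computing row totals:
  Case: 26 * 426.42 = 11086.92
  Router: 25 * 231.41 = 5785.25
  Camera: 19 * 342.67 = 6510.73
  Webcam: 8 * 286.12 = 2288.96
  Stand: 36 * 411.84 = 14826.24
Grand total = 11086.92 + 5785.25 + 6510.73 + 2288.96 + 14826.24 = 40498.1

ANSWER: 40498.1


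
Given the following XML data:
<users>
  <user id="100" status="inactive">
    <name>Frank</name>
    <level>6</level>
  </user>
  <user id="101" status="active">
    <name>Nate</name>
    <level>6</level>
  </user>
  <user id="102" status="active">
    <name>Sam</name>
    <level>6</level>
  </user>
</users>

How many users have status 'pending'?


Counting users with status='pending':
Count: 0

ANSWER: 0


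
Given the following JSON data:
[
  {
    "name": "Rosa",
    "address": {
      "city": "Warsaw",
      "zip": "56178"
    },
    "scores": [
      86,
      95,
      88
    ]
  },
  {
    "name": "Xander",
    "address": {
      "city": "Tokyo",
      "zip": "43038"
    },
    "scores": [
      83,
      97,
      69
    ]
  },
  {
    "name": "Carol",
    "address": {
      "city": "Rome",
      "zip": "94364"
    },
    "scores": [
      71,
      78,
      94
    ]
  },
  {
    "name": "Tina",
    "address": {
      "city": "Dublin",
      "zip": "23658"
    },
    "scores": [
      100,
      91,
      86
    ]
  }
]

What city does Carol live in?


Path: records[2].address.city
Value: Rome

ANSWER: Rome


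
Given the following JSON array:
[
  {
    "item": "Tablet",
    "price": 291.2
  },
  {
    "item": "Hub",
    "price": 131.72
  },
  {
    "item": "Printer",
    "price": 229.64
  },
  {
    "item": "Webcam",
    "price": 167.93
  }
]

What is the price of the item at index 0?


Array index 0 -> Tablet
price = 291.2

ANSWER: 291.2


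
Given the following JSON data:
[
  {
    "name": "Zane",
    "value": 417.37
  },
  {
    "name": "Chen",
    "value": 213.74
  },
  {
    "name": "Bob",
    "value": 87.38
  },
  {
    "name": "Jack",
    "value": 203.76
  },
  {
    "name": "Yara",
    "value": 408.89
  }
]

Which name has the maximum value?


Comparing values:
  Zane: 417.37
  Chen: 213.74
  Bob: 87.38
  Jack: 203.76
  Yara: 408.89
Maximum: Zane (417.37)

ANSWER: Zane


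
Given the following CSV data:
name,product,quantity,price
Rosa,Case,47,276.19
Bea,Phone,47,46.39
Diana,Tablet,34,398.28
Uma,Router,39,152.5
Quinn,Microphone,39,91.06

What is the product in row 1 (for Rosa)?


Row 1: Rosa
Column 'product' = Case

ANSWER: Case


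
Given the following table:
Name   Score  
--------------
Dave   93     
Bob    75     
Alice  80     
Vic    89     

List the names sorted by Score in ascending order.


Sorting by Score (ascending):
  Bob: 75
  Alice: 80
  Vic: 89
  Dave: 93


ANSWER: Bob, Alice, Vic, Dave


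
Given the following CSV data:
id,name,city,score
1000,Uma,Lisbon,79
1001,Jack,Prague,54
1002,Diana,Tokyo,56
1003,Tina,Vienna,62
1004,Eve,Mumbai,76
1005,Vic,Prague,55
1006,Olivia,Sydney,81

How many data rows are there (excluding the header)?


Counting rows (excluding header):
Header: id,name,city,score
Data rows: 7

ANSWER: 7


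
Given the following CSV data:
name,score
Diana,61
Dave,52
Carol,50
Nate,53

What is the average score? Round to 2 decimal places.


Scores: 61, 52, 50, 53
Sum = 216
Count = 4
Average = 216 / 4 = 54.00

ANSWER: 54.00


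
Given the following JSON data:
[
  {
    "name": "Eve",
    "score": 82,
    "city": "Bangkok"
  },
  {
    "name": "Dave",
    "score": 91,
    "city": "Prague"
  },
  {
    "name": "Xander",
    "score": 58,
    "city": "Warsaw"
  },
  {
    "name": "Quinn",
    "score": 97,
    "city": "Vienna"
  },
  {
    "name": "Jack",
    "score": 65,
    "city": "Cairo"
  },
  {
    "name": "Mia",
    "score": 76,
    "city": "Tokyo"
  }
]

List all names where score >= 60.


Filtering records where score >= 60:
  Eve (score=82) -> YES
  Dave (score=91) -> YES
  Xander (score=58) -> no
  Quinn (score=97) -> YES
  Jack (score=65) -> YES
  Mia (score=76) -> YES


ANSWER: Eve, Dave, Quinn, Jack, Mia


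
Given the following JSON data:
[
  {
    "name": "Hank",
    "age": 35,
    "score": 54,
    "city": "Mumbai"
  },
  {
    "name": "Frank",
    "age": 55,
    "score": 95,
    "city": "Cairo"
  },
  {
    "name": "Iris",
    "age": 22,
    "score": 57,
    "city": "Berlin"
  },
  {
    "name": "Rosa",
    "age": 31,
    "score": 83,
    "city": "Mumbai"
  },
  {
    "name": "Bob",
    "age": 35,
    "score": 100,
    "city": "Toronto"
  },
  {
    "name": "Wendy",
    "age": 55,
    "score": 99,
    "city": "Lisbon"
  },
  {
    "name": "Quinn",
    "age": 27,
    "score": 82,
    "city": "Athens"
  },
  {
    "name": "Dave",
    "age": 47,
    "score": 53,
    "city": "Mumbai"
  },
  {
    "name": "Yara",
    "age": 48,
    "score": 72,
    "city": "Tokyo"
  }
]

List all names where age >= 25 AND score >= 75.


Checking both conditions:
  Hank (age=35, score=54) -> no
  Frank (age=55, score=95) -> YES
  Iris (age=22, score=57) -> no
  Rosa (age=31, score=83) -> YES
  Bob (age=35, score=100) -> YES
  Wendy (age=55, score=99) -> YES
  Quinn (age=27, score=82) -> YES
  Dave (age=47, score=53) -> no
  Yara (age=48, score=72) -> no


ANSWER: Frank, Rosa, Bob, Wendy, Quinn


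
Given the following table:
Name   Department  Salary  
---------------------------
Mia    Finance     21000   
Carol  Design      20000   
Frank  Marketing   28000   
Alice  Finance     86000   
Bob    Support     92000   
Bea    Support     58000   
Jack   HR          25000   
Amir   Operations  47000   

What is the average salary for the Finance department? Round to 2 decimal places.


Finance department members:
  Mia: 21000
  Alice: 86000
Sum = 107000
Count = 2
Average = 107000 / 2 = 53500.00

ANSWER: 53500.00


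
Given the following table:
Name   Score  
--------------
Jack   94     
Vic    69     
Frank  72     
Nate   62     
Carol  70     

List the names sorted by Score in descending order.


Sorting by Score (descending):
  Jack: 94
  Frank: 72
  Carol: 70
  Vic: 69
  Nate: 62


ANSWER: Jack, Frank, Carol, Vic, Nate


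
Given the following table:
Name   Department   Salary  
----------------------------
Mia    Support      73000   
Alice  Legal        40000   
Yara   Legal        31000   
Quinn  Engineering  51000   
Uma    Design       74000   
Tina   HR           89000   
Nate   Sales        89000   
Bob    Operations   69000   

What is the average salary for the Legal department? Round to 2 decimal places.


Legal department members:
  Alice: 40000
  Yara: 31000
Sum = 71000
Count = 2
Average = 71000 / 2 = 35500.00

ANSWER: 35500.00


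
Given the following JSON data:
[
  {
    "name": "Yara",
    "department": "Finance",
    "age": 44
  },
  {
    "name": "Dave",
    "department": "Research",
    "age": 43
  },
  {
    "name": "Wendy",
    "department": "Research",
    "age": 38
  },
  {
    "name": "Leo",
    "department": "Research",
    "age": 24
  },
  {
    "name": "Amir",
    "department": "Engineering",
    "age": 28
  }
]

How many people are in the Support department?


Scanning records for department = Support
  No matches found
Count: 0

ANSWER: 0


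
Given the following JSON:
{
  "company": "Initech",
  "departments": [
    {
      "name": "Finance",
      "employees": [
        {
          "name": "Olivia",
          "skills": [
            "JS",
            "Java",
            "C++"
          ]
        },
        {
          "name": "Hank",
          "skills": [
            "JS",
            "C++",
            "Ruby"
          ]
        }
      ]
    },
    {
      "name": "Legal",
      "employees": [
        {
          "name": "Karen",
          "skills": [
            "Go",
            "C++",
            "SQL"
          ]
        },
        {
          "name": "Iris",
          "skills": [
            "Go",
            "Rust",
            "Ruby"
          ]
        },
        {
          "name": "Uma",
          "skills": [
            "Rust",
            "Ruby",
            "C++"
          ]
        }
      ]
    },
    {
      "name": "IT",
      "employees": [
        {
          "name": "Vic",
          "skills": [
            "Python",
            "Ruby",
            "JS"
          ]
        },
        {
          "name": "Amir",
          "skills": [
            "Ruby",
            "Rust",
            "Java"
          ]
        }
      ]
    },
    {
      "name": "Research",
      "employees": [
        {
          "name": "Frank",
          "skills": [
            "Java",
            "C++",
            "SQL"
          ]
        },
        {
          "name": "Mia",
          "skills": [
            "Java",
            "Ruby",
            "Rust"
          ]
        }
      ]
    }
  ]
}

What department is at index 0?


Path: departments[0].name
Value: Finance

ANSWER: Finance


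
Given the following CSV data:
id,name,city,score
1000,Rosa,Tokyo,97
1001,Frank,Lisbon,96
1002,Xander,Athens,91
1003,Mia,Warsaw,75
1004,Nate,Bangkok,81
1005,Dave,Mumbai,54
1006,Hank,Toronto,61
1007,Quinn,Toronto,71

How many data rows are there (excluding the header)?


Counting rows (excluding header):
Header: id,name,city,score
Data rows: 8

ANSWER: 8


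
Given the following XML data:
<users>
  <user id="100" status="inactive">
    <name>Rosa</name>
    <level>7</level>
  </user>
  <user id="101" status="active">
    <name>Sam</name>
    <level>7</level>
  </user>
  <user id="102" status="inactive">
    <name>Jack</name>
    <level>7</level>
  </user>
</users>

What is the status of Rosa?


Finding user with name = Rosa
user id="100" status="inactive"

ANSWER: inactive


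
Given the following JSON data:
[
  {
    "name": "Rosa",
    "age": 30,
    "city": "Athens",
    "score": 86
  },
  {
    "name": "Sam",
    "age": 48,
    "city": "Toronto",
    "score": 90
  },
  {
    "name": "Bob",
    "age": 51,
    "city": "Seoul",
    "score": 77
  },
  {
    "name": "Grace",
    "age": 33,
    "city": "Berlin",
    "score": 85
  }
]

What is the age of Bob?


Looking up record where name = Bob
Record index: 2
Field 'age' = 51

ANSWER: 51


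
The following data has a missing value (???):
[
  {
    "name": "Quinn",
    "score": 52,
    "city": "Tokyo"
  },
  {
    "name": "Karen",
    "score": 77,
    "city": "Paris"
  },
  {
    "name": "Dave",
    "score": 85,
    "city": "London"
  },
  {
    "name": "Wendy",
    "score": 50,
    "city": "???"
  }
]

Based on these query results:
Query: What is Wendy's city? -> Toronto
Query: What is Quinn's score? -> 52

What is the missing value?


The missing value is Wendy's city
From query: Wendy's city = Toronto

ANSWER: Toronto


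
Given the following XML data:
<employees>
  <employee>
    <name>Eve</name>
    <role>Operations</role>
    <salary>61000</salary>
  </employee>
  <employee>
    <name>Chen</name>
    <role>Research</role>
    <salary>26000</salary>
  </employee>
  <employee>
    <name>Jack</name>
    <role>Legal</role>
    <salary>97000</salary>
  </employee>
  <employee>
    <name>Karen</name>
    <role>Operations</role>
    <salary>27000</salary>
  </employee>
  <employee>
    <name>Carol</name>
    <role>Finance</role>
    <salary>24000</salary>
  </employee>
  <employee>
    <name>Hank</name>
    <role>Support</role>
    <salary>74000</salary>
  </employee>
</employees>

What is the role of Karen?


Searching for <employee> with <name>Karen</name>
Found at position 4
<role>Operations</role>

ANSWER: Operations


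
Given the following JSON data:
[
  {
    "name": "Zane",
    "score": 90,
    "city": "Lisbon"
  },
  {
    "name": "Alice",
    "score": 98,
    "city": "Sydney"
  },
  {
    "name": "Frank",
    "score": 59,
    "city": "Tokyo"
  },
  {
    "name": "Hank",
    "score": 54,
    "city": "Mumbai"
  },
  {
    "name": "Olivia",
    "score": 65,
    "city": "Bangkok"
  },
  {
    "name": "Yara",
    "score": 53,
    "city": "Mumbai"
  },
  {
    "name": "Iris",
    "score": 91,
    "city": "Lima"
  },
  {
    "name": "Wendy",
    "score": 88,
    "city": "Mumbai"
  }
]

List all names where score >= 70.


Filtering records where score >= 70:
  Zane (score=90) -> YES
  Alice (score=98) -> YES
  Frank (score=59) -> no
  Hank (score=54) -> no
  Olivia (score=65) -> no
  Yara (score=53) -> no
  Iris (score=91) -> YES
  Wendy (score=88) -> YES


ANSWER: Zane, Alice, Iris, Wendy


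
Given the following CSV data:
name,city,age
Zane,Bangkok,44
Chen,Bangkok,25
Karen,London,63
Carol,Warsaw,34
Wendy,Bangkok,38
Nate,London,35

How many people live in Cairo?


Scanning city column for 'Cairo':
Total matches: 0

ANSWER: 0


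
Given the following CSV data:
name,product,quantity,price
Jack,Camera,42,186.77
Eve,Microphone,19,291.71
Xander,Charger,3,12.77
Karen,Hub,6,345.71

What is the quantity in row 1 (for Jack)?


Row 1: Jack
Column 'quantity' = 42

ANSWER: 42


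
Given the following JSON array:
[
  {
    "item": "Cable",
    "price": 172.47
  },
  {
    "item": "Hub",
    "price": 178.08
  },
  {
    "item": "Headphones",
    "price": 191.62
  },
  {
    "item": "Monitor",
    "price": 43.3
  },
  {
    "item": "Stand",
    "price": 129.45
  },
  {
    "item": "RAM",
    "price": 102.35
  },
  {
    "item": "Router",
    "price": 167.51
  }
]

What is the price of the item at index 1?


Array index 1 -> Hub
price = 178.08

ANSWER: 178.08


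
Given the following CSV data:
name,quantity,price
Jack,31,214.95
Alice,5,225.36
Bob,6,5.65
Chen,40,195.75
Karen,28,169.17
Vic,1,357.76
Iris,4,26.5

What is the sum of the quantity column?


Values in 'quantity' column:
  Row 1: 31
  Row 2: 5
  Row 3: 6
  Row 4: 40
  Row 5: 28
  Row 6: 1
  Row 7: 4
Sum = 31 + 5 + 6 + 40 + 28 + 1 + 4 = 115

ANSWER: 115


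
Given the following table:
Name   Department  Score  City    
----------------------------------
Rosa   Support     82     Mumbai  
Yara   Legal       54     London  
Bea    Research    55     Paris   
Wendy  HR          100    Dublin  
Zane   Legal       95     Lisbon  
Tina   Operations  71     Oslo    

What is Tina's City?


Row 6: Tina
City = Oslo

ANSWER: Oslo


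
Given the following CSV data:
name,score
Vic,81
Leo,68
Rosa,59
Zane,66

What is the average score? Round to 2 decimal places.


Scores: 81, 68, 59, 66
Sum = 274
Count = 4
Average = 274 / 4 = 68.50

ANSWER: 68.50


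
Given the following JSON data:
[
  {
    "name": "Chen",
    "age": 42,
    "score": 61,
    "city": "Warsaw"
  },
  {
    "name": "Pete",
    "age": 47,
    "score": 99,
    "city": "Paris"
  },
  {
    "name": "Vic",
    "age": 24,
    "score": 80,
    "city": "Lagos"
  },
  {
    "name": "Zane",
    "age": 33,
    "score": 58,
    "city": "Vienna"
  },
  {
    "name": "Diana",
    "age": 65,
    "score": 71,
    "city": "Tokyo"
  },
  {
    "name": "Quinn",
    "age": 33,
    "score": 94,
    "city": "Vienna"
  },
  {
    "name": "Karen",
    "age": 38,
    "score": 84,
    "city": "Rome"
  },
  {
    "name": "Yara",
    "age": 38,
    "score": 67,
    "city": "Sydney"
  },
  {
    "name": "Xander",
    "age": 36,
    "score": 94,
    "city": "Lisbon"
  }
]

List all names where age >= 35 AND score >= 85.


Checking both conditions:
  Chen (age=42, score=61) -> no
  Pete (age=47, score=99) -> YES
  Vic (age=24, score=80) -> no
  Zane (age=33, score=58) -> no
  Diana (age=65, score=71) -> no
  Quinn (age=33, score=94) -> no
  Karen (age=38, score=84) -> no
  Yara (age=38, score=67) -> no
  Xander (age=36, score=94) -> YES


ANSWER: Pete, Xander


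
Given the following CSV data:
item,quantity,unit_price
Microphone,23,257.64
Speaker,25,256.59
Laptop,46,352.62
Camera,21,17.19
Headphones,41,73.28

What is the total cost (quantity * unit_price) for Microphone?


Row: Microphone
quantity = 23
unit_price = 257.64
total = 23 * 257.64 = 5925.72

ANSWER: 5925.72


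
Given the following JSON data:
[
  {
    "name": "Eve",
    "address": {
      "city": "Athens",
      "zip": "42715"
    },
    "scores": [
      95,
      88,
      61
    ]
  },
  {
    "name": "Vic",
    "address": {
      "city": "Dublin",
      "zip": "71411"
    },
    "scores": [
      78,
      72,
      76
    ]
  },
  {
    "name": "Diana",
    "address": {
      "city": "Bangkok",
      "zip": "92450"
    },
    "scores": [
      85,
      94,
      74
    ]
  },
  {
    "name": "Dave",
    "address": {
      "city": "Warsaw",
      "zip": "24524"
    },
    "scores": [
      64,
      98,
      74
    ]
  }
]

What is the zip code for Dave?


Path: records[3].address.zip
Value: 24524

ANSWER: 24524


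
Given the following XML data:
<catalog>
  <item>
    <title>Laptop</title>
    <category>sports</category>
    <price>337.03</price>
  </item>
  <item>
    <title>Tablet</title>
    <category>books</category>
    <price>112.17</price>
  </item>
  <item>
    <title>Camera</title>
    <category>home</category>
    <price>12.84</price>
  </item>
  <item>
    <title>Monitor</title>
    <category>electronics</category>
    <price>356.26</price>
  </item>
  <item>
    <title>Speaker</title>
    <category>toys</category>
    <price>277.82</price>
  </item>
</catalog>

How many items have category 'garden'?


Scanning <item> elements for <category>garden</category>:
Count: 0

ANSWER: 0


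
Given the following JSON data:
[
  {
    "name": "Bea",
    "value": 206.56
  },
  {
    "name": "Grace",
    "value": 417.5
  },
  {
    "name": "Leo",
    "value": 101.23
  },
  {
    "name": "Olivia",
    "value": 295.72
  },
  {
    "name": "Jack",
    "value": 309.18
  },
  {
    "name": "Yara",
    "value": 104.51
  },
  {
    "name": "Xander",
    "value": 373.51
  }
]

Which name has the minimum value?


Comparing values:
  Bea: 206.56
  Grace: 417.5
  Leo: 101.23
  Olivia: 295.72
  Jack: 309.18
  Yara: 104.51
  Xander: 373.51
Minimum: Leo (101.23)

ANSWER: Leo


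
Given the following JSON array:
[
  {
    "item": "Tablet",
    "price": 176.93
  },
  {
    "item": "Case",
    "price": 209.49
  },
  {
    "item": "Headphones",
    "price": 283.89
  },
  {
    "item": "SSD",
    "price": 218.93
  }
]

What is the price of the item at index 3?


Array index 3 -> SSD
price = 218.93

ANSWER: 218.93


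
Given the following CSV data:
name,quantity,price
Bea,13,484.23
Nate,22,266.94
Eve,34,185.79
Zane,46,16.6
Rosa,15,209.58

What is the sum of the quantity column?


Values in 'quantity' column:
  Row 1: 13
  Row 2: 22
  Row 3: 34
  Row 4: 46
  Row 5: 15
Sum = 13 + 22 + 34 + 46 + 15 = 130

ANSWER: 130


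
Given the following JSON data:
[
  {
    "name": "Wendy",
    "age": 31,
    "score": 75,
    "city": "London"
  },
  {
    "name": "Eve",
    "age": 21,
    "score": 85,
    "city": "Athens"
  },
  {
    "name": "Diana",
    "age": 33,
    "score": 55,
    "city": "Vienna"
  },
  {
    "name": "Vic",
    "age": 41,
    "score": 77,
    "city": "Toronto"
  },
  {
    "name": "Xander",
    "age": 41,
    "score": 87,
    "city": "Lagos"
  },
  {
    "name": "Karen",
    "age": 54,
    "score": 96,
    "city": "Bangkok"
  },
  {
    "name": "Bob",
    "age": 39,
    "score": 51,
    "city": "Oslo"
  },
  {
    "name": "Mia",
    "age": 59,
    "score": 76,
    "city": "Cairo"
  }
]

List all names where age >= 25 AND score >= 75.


Checking both conditions:
  Wendy (age=31, score=75) -> YES
  Eve (age=21, score=85) -> no
  Diana (age=33, score=55) -> no
  Vic (age=41, score=77) -> YES
  Xander (age=41, score=87) -> YES
  Karen (age=54, score=96) -> YES
  Bob (age=39, score=51) -> no
  Mia (age=59, score=76) -> YES


ANSWER: Wendy, Vic, Xander, Karen, Mia


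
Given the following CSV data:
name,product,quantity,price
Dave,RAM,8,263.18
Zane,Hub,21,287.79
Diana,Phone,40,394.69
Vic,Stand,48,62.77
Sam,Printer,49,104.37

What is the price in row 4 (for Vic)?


Row 4: Vic
Column 'price' = 62.77

ANSWER: 62.77


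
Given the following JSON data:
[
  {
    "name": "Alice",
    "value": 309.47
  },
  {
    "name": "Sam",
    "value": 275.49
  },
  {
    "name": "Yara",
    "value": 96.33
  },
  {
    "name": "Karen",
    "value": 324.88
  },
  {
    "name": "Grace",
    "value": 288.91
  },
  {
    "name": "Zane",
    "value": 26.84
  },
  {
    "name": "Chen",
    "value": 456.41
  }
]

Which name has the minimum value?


Comparing values:
  Alice: 309.47
  Sam: 275.49
  Yara: 96.33
  Karen: 324.88
  Grace: 288.91
  Zane: 26.84
  Chen: 456.41
Minimum: Zane (26.84)

ANSWER: Zane


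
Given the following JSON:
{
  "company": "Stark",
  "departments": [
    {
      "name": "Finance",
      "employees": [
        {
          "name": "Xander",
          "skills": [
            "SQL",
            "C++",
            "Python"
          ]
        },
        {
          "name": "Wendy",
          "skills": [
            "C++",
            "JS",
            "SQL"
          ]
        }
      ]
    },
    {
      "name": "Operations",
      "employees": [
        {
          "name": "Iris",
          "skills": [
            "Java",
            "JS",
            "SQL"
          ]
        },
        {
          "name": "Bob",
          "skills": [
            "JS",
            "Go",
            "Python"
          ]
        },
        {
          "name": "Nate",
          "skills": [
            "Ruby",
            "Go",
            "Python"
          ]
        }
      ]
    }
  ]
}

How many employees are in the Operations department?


Path: departments[1].employees
Count: 3

ANSWER: 3


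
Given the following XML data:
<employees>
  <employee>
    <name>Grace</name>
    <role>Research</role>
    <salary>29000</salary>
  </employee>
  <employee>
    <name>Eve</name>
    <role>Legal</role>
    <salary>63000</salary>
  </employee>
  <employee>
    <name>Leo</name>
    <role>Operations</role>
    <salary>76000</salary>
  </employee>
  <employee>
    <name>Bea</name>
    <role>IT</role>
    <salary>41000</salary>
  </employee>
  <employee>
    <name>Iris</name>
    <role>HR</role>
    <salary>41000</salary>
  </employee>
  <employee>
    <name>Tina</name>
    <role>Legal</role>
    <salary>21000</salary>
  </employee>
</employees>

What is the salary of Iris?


Searching for <employee> with <name>Iris</name>
Found at position 5
<salary>41000</salary>

ANSWER: 41000


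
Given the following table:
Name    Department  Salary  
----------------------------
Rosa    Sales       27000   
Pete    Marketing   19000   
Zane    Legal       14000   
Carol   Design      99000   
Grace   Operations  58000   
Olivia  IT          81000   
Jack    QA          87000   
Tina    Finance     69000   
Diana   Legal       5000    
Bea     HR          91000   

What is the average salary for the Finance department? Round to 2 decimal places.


Finance department members:
  Tina: 69000
Sum = 69000
Count = 1
Average = 69000 / 1 = 69000.00

ANSWER: 69000.00


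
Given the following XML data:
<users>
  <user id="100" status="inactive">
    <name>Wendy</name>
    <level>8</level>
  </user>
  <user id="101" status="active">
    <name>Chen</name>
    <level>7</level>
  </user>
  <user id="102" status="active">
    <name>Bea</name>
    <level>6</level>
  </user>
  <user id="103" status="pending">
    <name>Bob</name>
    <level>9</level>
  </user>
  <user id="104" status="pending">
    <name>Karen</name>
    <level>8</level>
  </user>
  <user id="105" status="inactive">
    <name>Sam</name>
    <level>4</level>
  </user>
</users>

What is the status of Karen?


Finding user with name = Karen
user id="104" status="pending"

ANSWER: pending


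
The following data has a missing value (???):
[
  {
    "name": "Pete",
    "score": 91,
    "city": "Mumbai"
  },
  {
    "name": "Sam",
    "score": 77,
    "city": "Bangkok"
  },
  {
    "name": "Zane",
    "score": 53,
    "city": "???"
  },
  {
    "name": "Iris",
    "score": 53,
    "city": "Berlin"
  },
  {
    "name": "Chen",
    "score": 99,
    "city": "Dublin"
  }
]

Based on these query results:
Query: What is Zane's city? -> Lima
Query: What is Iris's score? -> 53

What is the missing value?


The missing value is Zane's city
From query: Zane's city = Lima

ANSWER: Lima


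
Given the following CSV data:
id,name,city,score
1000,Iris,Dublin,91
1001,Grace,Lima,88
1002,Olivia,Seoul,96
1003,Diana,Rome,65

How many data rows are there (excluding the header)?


Counting rows (excluding header):
Header: id,name,city,score
Data rows: 4

ANSWER: 4


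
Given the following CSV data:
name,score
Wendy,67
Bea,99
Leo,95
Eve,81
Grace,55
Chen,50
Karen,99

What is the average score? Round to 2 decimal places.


Scores: 67, 99, 95, 81, 55, 50, 99
Sum = 546
Count = 7
Average = 546 / 7 = 78.00

ANSWER: 78.00


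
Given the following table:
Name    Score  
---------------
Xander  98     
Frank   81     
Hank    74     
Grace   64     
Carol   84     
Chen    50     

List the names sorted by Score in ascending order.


Sorting by Score (ascending):
  Chen: 50
  Grace: 64
  Hank: 74
  Frank: 81
  Carol: 84
  Xander: 98


ANSWER: Chen, Grace, Hank, Frank, Carol, Xander


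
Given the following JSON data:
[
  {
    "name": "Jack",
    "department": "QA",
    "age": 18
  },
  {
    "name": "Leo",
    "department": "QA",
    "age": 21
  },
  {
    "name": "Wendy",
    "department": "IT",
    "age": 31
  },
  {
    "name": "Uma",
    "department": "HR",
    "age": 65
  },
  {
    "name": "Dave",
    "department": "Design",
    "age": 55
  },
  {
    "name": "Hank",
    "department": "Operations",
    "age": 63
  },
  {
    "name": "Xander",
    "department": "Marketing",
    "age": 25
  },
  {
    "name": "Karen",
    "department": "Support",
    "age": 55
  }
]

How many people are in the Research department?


Scanning records for department = Research
  No matches found
Count: 0

ANSWER: 0


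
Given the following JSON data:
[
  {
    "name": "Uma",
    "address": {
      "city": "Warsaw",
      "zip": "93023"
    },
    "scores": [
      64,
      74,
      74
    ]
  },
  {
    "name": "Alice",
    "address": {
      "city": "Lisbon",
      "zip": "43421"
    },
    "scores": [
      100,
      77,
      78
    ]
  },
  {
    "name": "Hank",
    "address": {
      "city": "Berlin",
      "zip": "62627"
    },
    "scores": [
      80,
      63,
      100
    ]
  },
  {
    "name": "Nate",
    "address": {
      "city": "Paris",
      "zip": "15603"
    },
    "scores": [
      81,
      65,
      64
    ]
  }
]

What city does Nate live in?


Path: records[3].address.city
Value: Paris

ANSWER: Paris


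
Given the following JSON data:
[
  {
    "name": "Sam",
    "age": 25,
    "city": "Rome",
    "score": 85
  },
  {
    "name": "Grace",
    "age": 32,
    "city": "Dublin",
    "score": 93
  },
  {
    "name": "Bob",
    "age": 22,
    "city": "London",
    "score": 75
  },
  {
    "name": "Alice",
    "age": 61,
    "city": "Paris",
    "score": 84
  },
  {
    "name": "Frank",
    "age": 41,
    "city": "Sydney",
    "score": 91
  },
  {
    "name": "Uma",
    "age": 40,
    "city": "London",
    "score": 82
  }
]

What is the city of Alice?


Looking up record where name = Alice
Record index: 3
Field 'city' = Paris

ANSWER: Paris


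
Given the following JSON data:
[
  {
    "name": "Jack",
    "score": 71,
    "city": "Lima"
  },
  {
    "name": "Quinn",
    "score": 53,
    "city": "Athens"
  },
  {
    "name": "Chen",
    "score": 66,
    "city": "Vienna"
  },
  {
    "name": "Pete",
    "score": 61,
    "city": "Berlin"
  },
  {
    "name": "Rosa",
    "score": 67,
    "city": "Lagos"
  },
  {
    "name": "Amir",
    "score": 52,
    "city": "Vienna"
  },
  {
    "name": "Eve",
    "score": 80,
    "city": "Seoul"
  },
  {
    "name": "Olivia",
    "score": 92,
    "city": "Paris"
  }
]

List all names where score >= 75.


Filtering records where score >= 75:
  Jack (score=71) -> no
  Quinn (score=53) -> no
  Chen (score=66) -> no
  Pete (score=61) -> no
  Rosa (score=67) -> no
  Amir (score=52) -> no
  Eve (score=80) -> YES
  Olivia (score=92) -> YES


ANSWER: Eve, Olivia


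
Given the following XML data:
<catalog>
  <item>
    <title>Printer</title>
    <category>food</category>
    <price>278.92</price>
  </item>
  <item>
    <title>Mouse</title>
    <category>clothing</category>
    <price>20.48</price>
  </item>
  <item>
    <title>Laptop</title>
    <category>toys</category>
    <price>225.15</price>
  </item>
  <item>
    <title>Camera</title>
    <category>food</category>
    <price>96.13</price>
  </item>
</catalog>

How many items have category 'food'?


Scanning <item> elements for <category>food</category>:
  Item 1: Printer -> MATCH
  Item 4: Camera -> MATCH
Count: 2

ANSWER: 2


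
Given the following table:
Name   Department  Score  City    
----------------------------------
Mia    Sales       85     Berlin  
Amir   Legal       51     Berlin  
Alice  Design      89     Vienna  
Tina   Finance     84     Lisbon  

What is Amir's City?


Row 2: Amir
City = Berlin

ANSWER: Berlin


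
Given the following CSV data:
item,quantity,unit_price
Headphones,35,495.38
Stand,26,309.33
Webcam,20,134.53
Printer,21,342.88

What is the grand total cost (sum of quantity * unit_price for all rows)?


Computing row totals:
  Headphones: 35 * 495.38 = 17338.3
  Stand: 26 * 309.33 = 8042.58
  Webcam: 20 * 134.53 = 2690.6
  Printer: 21 * 342.88 = 7200.48
Grand total = 17338.3 + 8042.58 + 2690.6 + 7200.48 = 35271.96

ANSWER: 35271.96


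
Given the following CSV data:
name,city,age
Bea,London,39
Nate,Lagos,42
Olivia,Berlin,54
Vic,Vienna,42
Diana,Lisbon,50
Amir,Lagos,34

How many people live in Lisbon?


Scanning city column for 'Lisbon':
  Row 5: Diana -> MATCH
Total matches: 1

ANSWER: 1


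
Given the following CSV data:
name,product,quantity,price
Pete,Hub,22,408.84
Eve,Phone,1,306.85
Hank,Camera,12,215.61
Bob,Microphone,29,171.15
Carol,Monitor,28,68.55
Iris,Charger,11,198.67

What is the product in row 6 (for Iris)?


Row 6: Iris
Column 'product' = Charger

ANSWER: Charger


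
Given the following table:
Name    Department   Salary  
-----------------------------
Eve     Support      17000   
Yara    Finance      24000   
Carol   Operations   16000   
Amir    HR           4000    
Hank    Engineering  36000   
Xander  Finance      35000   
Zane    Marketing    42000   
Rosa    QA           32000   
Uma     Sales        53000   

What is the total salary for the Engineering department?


Engineering department members:
  Hank: 36000
Total = 36000 = 36000

ANSWER: 36000
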